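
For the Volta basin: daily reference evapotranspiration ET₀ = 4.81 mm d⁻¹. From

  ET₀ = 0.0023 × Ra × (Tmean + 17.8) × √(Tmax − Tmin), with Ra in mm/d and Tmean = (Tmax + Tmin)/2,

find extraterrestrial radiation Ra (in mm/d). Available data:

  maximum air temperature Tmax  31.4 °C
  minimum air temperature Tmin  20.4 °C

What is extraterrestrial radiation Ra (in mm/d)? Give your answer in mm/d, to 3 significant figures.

Tmean = 25.90 °C; √ΔT = 3.3166
Ra = ET₀ / [0.0023 × (Tmean+17.8) × √ΔT] = 4.81 / (0.0023 × 43.70 × 3.3166) = 14.429 mm/d

14.4 mm/d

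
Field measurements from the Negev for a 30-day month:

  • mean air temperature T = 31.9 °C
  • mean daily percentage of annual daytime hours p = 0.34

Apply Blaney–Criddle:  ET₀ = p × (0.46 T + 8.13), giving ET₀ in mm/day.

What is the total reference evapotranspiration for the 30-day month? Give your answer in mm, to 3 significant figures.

ET₀ = 0.34 × (0.46 × 31.9 + 8.13) = 0.34 × 22.804 = 7.7534 mm/d
Monthly total = 7.7534 × 30 = 232.602 mm

233 mm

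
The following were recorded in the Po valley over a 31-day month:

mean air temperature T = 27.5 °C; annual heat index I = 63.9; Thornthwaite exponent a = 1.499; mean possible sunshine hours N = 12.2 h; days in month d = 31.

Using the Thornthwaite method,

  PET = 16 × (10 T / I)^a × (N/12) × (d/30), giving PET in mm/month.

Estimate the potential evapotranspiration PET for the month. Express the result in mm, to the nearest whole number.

10T/I = 10 × 27.5 / 63.9 = 4.3036
(10T/I)^a = 4.3036^1.499 = 8.9148
Uncorrected PET = 16 × 8.9148 = 142.637 mm
Correction = (N/12)(d/30) = (12.2/12)(31/30) = 1.0506
PET = 142.637 × 1.0506 = 149.854 mm/month

150 mm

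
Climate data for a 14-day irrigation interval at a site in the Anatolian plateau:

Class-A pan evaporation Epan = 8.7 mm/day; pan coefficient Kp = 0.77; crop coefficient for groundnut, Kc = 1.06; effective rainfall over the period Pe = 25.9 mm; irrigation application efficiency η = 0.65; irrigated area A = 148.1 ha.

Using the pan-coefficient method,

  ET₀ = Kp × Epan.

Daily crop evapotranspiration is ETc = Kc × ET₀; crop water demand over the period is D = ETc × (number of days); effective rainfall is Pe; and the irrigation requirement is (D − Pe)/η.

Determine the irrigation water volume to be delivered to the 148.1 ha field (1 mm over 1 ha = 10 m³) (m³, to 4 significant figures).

ET₀ = 0.77 × 8.7 = 6.6990 mm/d
ETc = Kc × ET₀ = 1.06 × 6.6990 = 7.1009 mm/d
Crop demand D = ETc × 14 d = 7.1009 × 14 = 99.413 mm
D − Pe = 99.413 − 25.9 = 73.513 mm
Gross irrigation = 73.513 / 0.65 = 113.097 mm
Volume = 113.097 mm × 148.1 ha × 10 = 167496.7 m³

167500 m³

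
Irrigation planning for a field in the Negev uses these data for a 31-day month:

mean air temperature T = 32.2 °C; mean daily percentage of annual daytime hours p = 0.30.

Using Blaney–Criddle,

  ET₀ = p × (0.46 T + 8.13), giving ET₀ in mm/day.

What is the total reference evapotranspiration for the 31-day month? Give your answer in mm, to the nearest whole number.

ET₀ = 0.30 × (0.46 × 32.2 + 8.13) = 0.30 × 22.942 = 6.8826 mm/d
Monthly total = 6.8826 × 31 = 213.361 mm

213 mm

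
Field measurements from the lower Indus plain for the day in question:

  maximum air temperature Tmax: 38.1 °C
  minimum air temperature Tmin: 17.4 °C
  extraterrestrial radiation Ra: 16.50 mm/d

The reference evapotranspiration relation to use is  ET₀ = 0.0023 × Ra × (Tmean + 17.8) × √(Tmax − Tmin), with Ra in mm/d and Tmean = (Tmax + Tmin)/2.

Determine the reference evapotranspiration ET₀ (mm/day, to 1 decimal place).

7.9 mm/day

Tmean = (38.1 + 17.4)/2 = 27.75 °C
ET₀ = 0.0023 × 16.50 × (27.75 + 17.8) × √20.7 = 0.0023 × 16.50 × 45.55 × 4.5497 = 7.8647 mm/d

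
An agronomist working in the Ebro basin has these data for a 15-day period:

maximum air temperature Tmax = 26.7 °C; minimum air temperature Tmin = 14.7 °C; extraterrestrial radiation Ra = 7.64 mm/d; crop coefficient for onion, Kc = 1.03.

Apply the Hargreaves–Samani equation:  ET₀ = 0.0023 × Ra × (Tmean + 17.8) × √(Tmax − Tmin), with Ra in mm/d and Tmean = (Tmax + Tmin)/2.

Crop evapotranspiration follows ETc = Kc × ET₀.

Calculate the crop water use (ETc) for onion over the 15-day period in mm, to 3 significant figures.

Tmean = (26.7 + 14.7)/2 = 20.70 °C
ET₀ = 0.0023 × 7.64 × (20.70 + 17.8) × √12.0 = 0.0023 × 7.64 × 38.50 × 3.4641 = 2.3435 mm/d
ETc = Kc × ET₀ = 1.03 × 2.3435 = 2.4138 mm/d
Over 15 days: 2.4138 × 15 = 36.207 mm

36.2 mm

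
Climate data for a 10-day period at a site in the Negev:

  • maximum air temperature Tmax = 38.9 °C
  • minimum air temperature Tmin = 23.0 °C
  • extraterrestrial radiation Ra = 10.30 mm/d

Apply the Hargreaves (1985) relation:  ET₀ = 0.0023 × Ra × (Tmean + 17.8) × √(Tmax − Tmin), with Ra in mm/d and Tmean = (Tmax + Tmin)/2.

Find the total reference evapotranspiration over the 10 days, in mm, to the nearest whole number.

Tmean = (38.9 + 23.0)/2 = 30.95 °C
ET₀ = 0.0023 × 10.30 × (30.95 + 17.8) × √15.9 = 0.0023 × 10.30 × 48.75 × 3.9875 = 4.6051 mm/d
Over 10 days: 4.6051 × 10 = 46.051 mm

46 mm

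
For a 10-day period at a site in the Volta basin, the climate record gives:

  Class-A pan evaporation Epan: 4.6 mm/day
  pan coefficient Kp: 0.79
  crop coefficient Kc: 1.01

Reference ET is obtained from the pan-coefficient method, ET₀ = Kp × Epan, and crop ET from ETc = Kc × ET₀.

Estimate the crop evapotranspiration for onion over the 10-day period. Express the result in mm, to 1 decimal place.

ET₀ = 0.79 × 4.6 = 3.6340 mm/d
ETc = Kc × ET₀ = 1.01 × 3.6340 = 3.6703 mm/d
Over 10 days: 3.6703 × 10 = 36.703 mm

36.7 mm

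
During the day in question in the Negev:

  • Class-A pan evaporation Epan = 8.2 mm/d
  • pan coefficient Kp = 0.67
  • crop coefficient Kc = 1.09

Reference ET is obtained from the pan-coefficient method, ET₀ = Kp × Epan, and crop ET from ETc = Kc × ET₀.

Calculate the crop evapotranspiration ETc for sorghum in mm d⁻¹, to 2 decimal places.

ET₀ = 0.67 × 8.2 = 5.4940 mm/d
ETc = Kc × ET₀ = 1.09 × 5.4940 = 5.9885 mm/d

5.99 mm d⁻¹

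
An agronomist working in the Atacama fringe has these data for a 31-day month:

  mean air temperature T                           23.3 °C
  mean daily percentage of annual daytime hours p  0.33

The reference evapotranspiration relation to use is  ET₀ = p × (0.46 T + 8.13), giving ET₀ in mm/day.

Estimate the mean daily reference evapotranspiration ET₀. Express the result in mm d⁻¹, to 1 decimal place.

ET₀ = 0.33 × (0.46 × 23.3 + 8.13) = 0.33 × 18.848 = 6.2198 mm/d

6.2 mm d⁻¹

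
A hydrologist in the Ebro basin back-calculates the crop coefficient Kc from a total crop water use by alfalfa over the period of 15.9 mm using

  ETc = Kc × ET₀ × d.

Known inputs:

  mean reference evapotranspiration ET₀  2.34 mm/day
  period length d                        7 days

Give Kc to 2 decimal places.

ETc = Kc × ET₀ × d  ⇒  Kc = ETc / (ET₀ × d)
Kc = 15.9 / (2.34 × 7) = 15.9 / 16.38 = 0.9707

0.97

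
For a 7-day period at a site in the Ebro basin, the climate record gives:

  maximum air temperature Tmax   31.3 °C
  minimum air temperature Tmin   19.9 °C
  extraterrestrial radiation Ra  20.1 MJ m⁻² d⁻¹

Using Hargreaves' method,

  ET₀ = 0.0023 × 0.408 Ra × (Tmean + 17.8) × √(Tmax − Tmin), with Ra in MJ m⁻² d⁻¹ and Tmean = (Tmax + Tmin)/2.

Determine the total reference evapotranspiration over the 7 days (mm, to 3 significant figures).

Tmean = (31.3 + 19.9)/2 = 25.60 °C
0.408 Ra = 0.408 × 20.1 = 8.2008 mm/d equivalent
ET₀ = 0.0023 × 8.2008 × (25.60 + 17.8) × √11.4 = 0.0023 × 8.2008 × 43.40 × 3.3764 = 2.7639 mm/d
Over 7 days: 2.7639 × 7 = 19.347 mm

19.3 mm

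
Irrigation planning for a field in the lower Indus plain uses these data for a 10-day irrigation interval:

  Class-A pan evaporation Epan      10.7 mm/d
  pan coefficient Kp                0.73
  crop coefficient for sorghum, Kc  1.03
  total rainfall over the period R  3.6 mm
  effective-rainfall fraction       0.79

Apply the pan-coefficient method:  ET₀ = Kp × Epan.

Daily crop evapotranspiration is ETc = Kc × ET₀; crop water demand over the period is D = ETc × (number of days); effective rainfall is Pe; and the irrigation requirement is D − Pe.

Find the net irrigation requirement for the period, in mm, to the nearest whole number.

78 mm

ET₀ = 0.73 × 10.7 = 7.8110 mm/d
ETc = Kc × ET₀ = 1.03 × 7.8110 = 8.0453 mm/d
Crop demand D = ETc × 10 d = 8.0453 × 10 = 80.453 mm
Pe = 0.79 × 3.6 = 2.844 mm
D − Pe = 80.453 − 2.844 = 77.609 mm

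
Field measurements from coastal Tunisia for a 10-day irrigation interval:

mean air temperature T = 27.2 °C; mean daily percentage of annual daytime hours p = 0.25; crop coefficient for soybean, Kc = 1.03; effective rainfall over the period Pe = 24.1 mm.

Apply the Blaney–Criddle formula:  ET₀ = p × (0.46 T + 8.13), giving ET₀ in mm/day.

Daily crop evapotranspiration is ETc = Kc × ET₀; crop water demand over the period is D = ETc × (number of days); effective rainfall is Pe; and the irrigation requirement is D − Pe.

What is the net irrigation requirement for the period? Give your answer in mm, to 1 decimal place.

29.1 mm

ET₀ = 0.25 × (0.46 × 27.2 + 8.13) = 0.25 × 20.642 = 5.1605 mm/d
ETc = Kc × ET₀ = 1.03 × 5.1605 = 5.3153 mm/d
Crop demand D = ETc × 10 d = 5.3153 × 10 = 53.153 mm
D − Pe = 53.153 − 24.1 = 29.053 mm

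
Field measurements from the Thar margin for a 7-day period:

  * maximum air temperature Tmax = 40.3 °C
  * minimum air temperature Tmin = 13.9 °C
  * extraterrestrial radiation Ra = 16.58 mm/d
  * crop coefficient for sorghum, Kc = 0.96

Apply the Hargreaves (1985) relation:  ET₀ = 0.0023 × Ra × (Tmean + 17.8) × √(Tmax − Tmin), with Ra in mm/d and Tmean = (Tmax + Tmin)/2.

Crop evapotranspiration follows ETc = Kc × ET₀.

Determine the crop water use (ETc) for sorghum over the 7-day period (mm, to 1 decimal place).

Tmean = (40.3 + 13.9)/2 = 27.10 °C
ET₀ = 0.0023 × 16.58 × (27.10 + 17.8) × √26.4 = 0.0023 × 16.58 × 44.90 × 5.1381 = 8.7975 mm/d
ETc = Kc × ET₀ = 0.96 × 8.7975 = 8.4456 mm/d
Over 7 days: 8.4456 × 7 = 59.119 mm

59.1 mm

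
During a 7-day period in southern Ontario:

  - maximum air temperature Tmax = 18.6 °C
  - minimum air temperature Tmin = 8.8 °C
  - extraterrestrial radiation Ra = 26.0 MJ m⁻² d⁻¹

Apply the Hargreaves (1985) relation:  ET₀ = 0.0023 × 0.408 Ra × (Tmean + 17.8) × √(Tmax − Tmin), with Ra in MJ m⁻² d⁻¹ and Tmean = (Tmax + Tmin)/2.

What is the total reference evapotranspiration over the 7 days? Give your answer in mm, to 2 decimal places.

Tmean = (18.6 + 8.8)/2 = 13.70 °C
0.408 Ra = 0.408 × 26.0 = 10.6080 mm/d equivalent
ET₀ = 0.0023 × 10.6080 × (13.70 + 17.8) × √9.8 = 0.0023 × 10.6080 × 31.50 × 3.1305 = 2.4059 mm/d
Over 7 days: 2.4059 × 7 = 16.841 mm

16.84 mm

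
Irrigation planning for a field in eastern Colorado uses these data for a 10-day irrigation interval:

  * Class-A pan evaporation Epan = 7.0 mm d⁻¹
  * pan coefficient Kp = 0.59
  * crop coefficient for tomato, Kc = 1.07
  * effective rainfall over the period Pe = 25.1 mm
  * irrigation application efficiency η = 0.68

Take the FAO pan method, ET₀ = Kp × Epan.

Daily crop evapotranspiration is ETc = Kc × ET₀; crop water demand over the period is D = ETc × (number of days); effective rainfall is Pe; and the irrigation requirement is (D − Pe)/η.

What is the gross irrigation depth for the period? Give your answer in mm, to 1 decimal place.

ET₀ = 0.59 × 7.0 = 4.1300 mm/d
ETc = Kc × ET₀ = 1.07 × 4.1300 = 4.4191 mm/d
Crop demand D = ETc × 10 d = 4.4191 × 10 = 44.191 mm
D − Pe = 44.191 − 25.1 = 19.091 mm
Gross irrigation = 19.091 / 0.68 = 28.075 mm

28.1 mm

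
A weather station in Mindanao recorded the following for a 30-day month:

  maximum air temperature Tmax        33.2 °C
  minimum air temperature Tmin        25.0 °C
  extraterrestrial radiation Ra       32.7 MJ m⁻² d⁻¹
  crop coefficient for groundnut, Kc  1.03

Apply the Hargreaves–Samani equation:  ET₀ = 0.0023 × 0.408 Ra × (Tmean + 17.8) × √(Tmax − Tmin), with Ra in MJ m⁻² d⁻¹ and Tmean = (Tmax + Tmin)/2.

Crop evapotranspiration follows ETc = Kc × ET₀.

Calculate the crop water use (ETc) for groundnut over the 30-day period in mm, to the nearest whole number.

Tmean = (33.2 + 25.0)/2 = 29.10 °C
0.408 Ra = 0.408 × 32.7 = 13.3416 mm/d equivalent
ET₀ = 0.0023 × 13.3416 × (29.10 + 17.8) × √8.2 = 0.0023 × 13.3416 × 46.90 × 2.8636 = 4.1212 mm/d
ETc = Kc × ET₀ = 1.03 × 4.1212 = 4.2448 mm/d
Over 30 days: 4.2448 × 30 = 127.344 mm

127 mm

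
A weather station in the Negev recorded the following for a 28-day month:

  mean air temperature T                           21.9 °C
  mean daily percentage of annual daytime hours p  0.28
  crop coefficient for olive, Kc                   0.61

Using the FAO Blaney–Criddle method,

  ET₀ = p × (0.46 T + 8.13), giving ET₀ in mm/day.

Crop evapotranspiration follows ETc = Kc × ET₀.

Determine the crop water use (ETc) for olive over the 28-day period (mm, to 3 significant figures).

87.1 mm

ET₀ = 0.28 × (0.46 × 21.9 + 8.13) = 0.28 × 18.204 = 5.0971 mm/d
ETc = Kc × ET₀ = 0.61 × 5.0971 = 3.1092 mm/d
Over 28 days: 3.1092 × 28 = 87.058 mm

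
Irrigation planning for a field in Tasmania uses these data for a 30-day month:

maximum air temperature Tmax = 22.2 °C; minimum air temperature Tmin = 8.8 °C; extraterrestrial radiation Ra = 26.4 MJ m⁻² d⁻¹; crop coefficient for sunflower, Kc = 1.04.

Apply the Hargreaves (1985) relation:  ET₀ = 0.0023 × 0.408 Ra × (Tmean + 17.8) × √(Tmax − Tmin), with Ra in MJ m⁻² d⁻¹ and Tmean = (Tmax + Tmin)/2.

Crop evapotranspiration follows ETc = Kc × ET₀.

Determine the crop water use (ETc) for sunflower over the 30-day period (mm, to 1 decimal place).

94.2 mm

Tmean = (22.2 + 8.8)/2 = 15.50 °C
0.408 Ra = 0.408 × 26.4 = 10.7712 mm/d equivalent
ET₀ = 0.0023 × 10.7712 × (15.50 + 17.8) × √13.4 = 0.0023 × 10.7712 × 33.30 × 3.6606 = 3.0199 mm/d
ETc = Kc × ET₀ = 1.04 × 3.0199 = 3.1407 mm/d
Over 30 days: 3.1407 × 30 = 94.221 mm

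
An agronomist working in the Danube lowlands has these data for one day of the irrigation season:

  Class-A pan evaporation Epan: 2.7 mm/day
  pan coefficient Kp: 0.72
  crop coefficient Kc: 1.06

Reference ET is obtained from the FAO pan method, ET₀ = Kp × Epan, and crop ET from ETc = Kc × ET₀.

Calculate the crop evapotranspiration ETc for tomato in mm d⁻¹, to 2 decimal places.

2.06 mm d⁻¹

ET₀ = 0.72 × 2.7 = 1.9440 mm/d
ETc = Kc × ET₀ = 1.06 × 1.9440 = 2.0606 mm/d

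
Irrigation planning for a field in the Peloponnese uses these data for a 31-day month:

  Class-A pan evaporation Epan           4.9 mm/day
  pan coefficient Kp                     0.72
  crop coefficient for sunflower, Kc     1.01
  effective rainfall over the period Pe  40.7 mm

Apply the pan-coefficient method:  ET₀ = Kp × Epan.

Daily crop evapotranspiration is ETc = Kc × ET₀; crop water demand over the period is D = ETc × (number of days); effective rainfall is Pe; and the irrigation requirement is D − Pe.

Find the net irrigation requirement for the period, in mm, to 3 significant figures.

ET₀ = 0.72 × 4.9 = 3.5280 mm/d
ETc = Kc × ET₀ = 1.01 × 3.5280 = 3.5633 mm/d
Crop demand D = ETc × 31 d = 3.5633 × 31 = 110.462 mm
D − Pe = 110.462 − 40.7 = 69.762 mm

69.8 mm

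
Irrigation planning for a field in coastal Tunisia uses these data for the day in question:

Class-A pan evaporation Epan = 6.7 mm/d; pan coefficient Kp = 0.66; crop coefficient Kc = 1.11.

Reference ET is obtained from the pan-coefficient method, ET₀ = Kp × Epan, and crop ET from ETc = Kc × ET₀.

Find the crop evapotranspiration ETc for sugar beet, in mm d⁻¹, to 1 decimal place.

4.9 mm d⁻¹

ET₀ = 0.66 × 6.7 = 4.4220 mm/d
ETc = Kc × ET₀ = 1.11 × 4.4220 = 4.9084 mm/d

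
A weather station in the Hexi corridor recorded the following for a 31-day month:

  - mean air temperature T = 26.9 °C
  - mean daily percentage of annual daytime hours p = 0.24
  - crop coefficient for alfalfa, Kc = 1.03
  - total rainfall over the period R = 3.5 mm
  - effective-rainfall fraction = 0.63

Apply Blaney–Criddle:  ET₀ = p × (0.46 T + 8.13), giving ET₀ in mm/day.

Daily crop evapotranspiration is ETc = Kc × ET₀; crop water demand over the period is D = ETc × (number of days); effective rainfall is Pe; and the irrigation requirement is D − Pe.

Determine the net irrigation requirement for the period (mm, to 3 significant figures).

ET₀ = 0.24 × (0.46 × 26.9 + 8.13) = 0.24 × 20.504 = 4.9210 mm/d
ETc = Kc × ET₀ = 1.03 × 4.9210 = 5.0686 mm/d
Crop demand D = ETc × 31 d = 5.0686 × 31 = 157.127 mm
Pe = 0.63 × 3.5 = 2.205 mm
D − Pe = 157.127 − 2.205 = 154.922 mm

155 mm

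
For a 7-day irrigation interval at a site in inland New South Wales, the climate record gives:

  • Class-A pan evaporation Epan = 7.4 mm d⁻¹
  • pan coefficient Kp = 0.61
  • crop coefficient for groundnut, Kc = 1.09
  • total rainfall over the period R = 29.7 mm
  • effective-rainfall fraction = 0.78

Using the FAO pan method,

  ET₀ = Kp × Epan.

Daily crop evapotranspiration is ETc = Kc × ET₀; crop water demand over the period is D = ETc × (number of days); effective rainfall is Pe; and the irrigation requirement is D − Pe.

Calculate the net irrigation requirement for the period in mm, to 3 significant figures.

ET₀ = 0.61 × 7.4 = 4.5140 mm/d
ETc = Kc × ET₀ = 1.09 × 4.5140 = 4.9203 mm/d
Crop demand D = ETc × 7 d = 4.9203 × 7 = 34.442 mm
Pe = 0.78 × 29.7 = 23.166 mm
D − Pe = 34.442 − 23.166 = 11.276 mm

11.3 mm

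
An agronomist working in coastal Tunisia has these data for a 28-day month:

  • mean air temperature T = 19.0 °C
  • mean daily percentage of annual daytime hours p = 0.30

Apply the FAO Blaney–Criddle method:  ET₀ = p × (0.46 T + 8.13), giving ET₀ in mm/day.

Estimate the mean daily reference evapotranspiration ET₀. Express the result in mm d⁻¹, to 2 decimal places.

5.06 mm d⁻¹

ET₀ = 0.30 × (0.46 × 19.0 + 8.13) = 0.30 × 16.870 = 5.0610 mm/d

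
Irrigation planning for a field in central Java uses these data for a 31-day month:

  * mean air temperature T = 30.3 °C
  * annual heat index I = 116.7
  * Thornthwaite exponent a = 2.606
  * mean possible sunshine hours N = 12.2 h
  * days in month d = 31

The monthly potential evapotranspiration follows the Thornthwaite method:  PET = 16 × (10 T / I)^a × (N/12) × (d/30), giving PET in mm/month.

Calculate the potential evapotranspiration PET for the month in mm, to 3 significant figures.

10T/I = 10 × 30.3 / 116.7 = 2.5964
(10T/I)^a = 2.5964^2.606 = 12.0186
Uncorrected PET = 16 × 12.0186 = 192.298 mm
Correction = (N/12)(d/30) = (12.2/12)(31/30) = 1.0506
PET = 192.298 × 1.0506 = 202.028 mm/month

202 mm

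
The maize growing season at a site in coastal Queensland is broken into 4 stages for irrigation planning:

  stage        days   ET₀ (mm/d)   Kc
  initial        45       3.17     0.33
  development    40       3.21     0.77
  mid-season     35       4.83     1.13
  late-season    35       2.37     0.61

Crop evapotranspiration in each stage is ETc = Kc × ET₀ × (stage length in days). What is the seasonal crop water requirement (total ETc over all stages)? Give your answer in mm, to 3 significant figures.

initial: 0.33 × 3.17 × 45 = 47.07 mm
development: 0.77 × 3.21 × 40 = 98.87 mm
mid-season: 1.13 × 4.83 × 35 = 191.03 mm
late-season: 0.61 × 2.37 × 35 = 50.60 mm
Seasonal total = 387.57 mm

388 mm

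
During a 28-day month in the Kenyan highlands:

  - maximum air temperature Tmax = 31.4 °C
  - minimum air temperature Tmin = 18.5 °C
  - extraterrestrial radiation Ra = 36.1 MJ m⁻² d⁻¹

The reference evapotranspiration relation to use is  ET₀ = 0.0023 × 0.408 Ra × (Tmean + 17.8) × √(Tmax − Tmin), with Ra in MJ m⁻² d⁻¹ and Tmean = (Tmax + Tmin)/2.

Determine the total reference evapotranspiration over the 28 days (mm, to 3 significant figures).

146 mm

Tmean = (31.4 + 18.5)/2 = 24.95 °C
0.408 Ra = 0.408 × 36.1 = 14.7288 mm/d equivalent
ET₀ = 0.0023 × 14.7288 × (24.95 + 17.8) × √12.9 = 0.0023 × 14.7288 × 42.75 × 3.5917 = 5.2015 mm/d
Over 28 days: 5.2015 × 28 = 145.642 mm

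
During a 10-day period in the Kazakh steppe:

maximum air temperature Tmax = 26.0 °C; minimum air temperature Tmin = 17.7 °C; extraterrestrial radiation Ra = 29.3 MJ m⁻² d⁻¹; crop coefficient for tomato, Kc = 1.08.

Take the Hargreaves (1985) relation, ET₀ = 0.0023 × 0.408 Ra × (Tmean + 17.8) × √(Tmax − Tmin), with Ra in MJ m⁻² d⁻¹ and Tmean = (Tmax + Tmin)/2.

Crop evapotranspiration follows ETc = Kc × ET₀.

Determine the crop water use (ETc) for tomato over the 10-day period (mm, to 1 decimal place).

33.9 mm

Tmean = (26.0 + 17.7)/2 = 21.85 °C
0.408 Ra = 0.408 × 29.3 = 11.9544 mm/d equivalent
ET₀ = 0.0023 × 11.9544 × (21.85 + 17.8) × √8.3 = 0.0023 × 11.9544 × 39.65 × 2.8810 = 3.1408 mm/d
ETc = Kc × ET₀ = 1.08 × 3.1408 = 3.3921 mm/d
Over 10 days: 3.3921 × 10 = 33.921 mm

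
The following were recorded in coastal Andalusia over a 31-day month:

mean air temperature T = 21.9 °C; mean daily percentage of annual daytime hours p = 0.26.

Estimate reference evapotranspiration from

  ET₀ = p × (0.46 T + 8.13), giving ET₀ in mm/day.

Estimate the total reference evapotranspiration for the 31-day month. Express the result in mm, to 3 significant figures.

147 mm

ET₀ = 0.26 × (0.46 × 21.9 + 8.13) = 0.26 × 18.204 = 4.7330 mm/d
Monthly total = 4.7330 × 31 = 146.723 mm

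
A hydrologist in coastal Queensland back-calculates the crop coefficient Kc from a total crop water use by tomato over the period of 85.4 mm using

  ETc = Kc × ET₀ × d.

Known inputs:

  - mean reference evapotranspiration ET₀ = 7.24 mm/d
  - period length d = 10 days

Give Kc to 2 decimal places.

ETc = Kc × ET₀ × d  ⇒  Kc = ETc / (ET₀ × d)
Kc = 85.4 / (7.24 × 10) = 85.4 / 72.40 = 1.1796

1.18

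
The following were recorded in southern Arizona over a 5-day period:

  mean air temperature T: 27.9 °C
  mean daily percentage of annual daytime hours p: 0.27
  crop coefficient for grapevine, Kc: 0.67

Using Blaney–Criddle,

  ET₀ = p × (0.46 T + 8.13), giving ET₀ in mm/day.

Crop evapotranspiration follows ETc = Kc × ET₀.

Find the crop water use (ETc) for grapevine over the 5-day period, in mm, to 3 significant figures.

ET₀ = 0.27 × (0.46 × 27.9 + 8.13) = 0.27 × 20.964 = 5.6603 mm/d
ETc = Kc × ET₀ = 0.67 × 5.6603 = 3.7924 mm/d
Over 5 days: 3.7924 × 5 = 18.962 mm

19.0 mm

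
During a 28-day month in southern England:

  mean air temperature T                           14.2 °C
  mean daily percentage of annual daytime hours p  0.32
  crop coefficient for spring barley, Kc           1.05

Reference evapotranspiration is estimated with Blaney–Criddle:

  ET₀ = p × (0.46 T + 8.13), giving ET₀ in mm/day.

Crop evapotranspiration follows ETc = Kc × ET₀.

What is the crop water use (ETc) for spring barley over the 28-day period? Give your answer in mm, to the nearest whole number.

138 mm

ET₀ = 0.32 × (0.46 × 14.2 + 8.13) = 0.32 × 14.662 = 4.6918 mm/d
ETc = Kc × ET₀ = 1.05 × 4.6918 = 4.9264 mm/d
Over 28 days: 4.9264 × 28 = 137.939 mm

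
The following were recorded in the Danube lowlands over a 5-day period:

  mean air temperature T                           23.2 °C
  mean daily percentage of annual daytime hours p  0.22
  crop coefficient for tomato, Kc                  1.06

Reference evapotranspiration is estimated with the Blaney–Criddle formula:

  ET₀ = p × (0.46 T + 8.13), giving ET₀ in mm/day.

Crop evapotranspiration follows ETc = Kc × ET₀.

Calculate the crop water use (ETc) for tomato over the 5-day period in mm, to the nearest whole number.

ET₀ = 0.22 × (0.46 × 23.2 + 8.13) = 0.22 × 18.802 = 4.1364 mm/d
ETc = Kc × ET₀ = 1.06 × 4.1364 = 4.3846 mm/d
Over 5 days: 4.3846 × 5 = 21.923 mm

22 mm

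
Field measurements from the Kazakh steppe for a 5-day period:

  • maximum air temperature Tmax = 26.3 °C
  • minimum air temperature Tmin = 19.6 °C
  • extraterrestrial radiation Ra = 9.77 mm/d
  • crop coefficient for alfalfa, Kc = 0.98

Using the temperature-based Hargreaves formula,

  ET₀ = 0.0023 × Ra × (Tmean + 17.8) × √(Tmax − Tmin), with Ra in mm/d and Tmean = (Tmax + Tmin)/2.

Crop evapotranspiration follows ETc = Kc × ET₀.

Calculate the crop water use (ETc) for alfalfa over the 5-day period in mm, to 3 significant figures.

11.6 mm

Tmean = (26.3 + 19.6)/2 = 22.95 °C
ET₀ = 0.0023 × 9.77 × (22.95 + 17.8) × √6.7 = 0.0023 × 9.77 × 40.75 × 2.5884 = 2.3702 mm/d
ETc = Kc × ET₀ = 0.98 × 2.3702 = 2.3228 mm/d
Over 5 days: 2.3228 × 5 = 11.614 mm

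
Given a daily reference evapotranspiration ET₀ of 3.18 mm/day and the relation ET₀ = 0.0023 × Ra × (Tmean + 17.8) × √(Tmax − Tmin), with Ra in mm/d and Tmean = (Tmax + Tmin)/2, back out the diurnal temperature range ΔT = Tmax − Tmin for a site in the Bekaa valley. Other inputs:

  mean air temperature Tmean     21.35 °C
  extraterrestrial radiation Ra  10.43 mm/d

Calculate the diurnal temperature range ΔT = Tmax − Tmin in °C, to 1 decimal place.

√ΔT = ET₀ / [0.0023 × Ra × (Tmean+17.8)] = 3.18 / (0.0023 × 10.43 × 39.15) = 3.3860
ΔT = 3.3860² = 11.465 °C

11.5 °C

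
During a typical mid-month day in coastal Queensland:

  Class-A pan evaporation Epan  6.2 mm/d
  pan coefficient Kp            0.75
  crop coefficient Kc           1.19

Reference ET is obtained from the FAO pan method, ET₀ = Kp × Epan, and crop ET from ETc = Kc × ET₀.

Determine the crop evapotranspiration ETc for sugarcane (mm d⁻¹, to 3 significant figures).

ET₀ = 0.75 × 6.2 = 4.6500 mm/d
ETc = Kc × ET₀ = 1.19 × 4.6500 = 5.5335 mm/d

5.53 mm d⁻¹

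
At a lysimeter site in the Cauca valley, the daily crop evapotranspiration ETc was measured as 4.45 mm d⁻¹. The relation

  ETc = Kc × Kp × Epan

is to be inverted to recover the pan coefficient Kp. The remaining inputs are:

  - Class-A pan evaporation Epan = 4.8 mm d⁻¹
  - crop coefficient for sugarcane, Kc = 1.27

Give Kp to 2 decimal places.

0.73

ETc = Kc × Kp × Epan  ⇒  Kp = ETc / (Kc × Epan)
Kp = 4.45 / (1.27 × 4.8) = 4.45 / 6.096 = 0.7300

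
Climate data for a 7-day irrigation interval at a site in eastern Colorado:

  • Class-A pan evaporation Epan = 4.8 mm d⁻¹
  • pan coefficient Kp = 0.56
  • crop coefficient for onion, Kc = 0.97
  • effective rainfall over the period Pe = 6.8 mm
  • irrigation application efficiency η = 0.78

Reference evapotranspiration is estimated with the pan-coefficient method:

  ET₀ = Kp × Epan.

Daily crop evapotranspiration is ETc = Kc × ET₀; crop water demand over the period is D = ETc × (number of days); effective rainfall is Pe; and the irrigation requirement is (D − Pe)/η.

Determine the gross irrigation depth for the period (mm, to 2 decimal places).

ET₀ = 0.56 × 4.8 = 2.6880 mm/d
ETc = Kc × ET₀ = 0.97 × 2.6880 = 2.6074 mm/d
Crop demand D = ETc × 7 d = 2.6074 × 7 = 18.252 mm
D − Pe = 18.252 − 6.8 = 11.452 mm
Gross irrigation = 11.452 / 0.78 = 14.682 mm

14.68 mm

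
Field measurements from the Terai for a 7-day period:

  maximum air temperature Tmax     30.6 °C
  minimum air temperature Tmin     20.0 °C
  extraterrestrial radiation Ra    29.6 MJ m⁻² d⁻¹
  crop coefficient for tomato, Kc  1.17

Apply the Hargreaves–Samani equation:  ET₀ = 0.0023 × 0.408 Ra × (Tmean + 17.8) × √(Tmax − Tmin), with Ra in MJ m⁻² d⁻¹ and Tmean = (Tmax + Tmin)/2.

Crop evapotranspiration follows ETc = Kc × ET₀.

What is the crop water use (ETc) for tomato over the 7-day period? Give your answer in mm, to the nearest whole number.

Tmean = (30.6 + 20.0)/2 = 25.30 °C
0.408 Ra = 0.408 × 29.6 = 12.0768 mm/d equivalent
ET₀ = 0.0023 × 12.0768 × (25.30 + 17.8) × √10.6 = 0.0023 × 12.0768 × 43.10 × 3.2558 = 3.8978 mm/d
ETc = Kc × ET₀ = 1.17 × 3.8978 = 4.5604 mm/d
Over 7 days: 4.5604 × 7 = 31.923 mm

32 mm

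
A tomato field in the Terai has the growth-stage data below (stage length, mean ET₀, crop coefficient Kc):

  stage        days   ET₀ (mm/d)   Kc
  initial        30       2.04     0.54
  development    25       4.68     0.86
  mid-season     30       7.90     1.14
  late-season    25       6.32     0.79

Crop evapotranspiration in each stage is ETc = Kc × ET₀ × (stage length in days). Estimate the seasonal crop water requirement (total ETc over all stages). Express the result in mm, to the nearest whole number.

initial: 0.54 × 2.04 × 30 = 33.05 mm
development: 0.86 × 4.68 × 25 = 100.62 mm
mid-season: 1.14 × 7.90 × 30 = 270.18 mm
late-season: 0.79 × 6.32 × 25 = 124.82 mm
Seasonal total = 528.67 mm

529 mm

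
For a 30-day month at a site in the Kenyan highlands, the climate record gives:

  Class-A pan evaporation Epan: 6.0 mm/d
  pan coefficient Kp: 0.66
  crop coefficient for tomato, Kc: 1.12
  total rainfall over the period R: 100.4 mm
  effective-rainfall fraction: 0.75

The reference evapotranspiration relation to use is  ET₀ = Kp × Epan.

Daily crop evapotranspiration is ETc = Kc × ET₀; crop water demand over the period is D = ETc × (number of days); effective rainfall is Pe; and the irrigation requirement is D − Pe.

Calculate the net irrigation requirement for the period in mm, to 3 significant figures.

ET₀ = 0.66 × 6.0 = 3.9600 mm/d
ETc = Kc × ET₀ = 1.12 × 3.9600 = 4.4352 mm/d
Crop demand D = ETc × 30 d = 4.4352 × 30 = 133.056 mm
Pe = 0.75 × 100.4 = 75.300 mm
D − Pe = 133.056 − 75.300 = 57.756 mm

57.8 mm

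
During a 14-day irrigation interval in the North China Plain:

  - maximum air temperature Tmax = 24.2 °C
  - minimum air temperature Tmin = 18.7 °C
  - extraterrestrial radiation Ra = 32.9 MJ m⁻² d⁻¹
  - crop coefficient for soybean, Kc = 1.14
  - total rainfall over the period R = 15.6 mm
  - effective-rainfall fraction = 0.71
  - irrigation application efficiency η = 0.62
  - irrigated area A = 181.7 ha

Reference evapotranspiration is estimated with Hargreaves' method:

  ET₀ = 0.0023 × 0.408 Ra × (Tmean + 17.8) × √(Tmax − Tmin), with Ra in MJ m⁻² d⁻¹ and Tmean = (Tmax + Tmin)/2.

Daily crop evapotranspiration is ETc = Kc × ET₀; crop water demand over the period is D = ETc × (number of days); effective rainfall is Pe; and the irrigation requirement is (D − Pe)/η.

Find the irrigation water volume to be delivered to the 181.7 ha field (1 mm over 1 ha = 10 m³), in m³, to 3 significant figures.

100000 m³

Tmean = (24.2 + 18.7)/2 = 21.45 °C
0.408 Ra = 0.408 × 32.9 = 13.4232 mm/d equivalent
ET₀ = 0.0023 × 13.4232 × (21.45 + 17.8) × √5.5 = 0.0023 × 13.4232 × 39.25 × 2.3452 = 2.8419 mm/d
ETc = Kc × ET₀ = 1.14 × 2.8419 = 3.2398 mm/d
Crop demand D = ETc × 14 d = 3.2398 × 14 = 45.357 mm
Pe = 0.71 × 15.6 = 11.076 mm
D − Pe = 45.357 − 11.076 = 34.281 mm
Gross irrigation = 34.281 / 0.62 = 55.292 mm
Volume = 55.292 mm × 181.7 ha × 10 = 100465.6 m³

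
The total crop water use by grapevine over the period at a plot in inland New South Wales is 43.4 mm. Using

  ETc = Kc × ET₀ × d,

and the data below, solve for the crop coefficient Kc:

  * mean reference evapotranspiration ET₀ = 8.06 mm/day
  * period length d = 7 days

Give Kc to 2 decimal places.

ETc = Kc × ET₀ × d  ⇒  Kc = ETc / (ET₀ × d)
Kc = 43.4 / (8.06 × 7) = 43.4 / 56.42 = 0.7692

0.77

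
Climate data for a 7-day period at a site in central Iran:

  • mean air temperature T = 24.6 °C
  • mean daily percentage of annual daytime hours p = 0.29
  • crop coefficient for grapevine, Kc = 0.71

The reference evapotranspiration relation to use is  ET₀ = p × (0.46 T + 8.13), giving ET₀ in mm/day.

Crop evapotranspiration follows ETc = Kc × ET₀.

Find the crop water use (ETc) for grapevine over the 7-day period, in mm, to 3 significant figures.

28.0 mm

ET₀ = 0.29 × (0.46 × 24.6 + 8.13) = 0.29 × 19.446 = 5.6393 mm/d
ETc = Kc × ET₀ = 0.71 × 5.6393 = 4.0039 mm/d
Over 7 days: 4.0039 × 7 = 28.027 mm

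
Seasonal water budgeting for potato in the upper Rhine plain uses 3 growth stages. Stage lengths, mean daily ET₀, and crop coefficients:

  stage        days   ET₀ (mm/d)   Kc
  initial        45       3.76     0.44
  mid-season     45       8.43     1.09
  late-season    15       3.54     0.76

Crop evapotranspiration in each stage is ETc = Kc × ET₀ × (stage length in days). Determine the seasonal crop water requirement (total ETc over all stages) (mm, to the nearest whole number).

initial: 0.44 × 3.76 × 45 = 74.45 mm
mid-season: 1.09 × 8.43 × 45 = 413.49 mm
late-season: 0.76 × 3.54 × 15 = 40.36 mm
Seasonal total = 528.30 mm

528 mm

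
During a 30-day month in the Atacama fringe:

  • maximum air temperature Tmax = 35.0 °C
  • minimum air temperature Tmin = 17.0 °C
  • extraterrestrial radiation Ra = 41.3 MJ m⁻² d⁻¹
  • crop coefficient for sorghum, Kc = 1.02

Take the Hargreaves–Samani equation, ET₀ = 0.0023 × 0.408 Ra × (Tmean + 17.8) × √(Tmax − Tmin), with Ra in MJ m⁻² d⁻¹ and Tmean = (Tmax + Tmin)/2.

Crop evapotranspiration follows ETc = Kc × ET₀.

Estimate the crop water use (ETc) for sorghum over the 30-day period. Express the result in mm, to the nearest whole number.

220 mm

Tmean = (35.0 + 17.0)/2 = 26.00 °C
0.408 Ra = 0.408 × 41.3 = 16.8504 mm/d equivalent
ET₀ = 0.0023 × 16.8504 × (26.00 + 17.8) × √18.0 = 0.0023 × 16.8504 × 43.80 × 4.2426 = 7.2019 mm/d
ETc = Kc × ET₀ = 1.02 × 7.2019 = 7.3459 mm/d
Over 30 days: 7.3459 × 30 = 220.377 mm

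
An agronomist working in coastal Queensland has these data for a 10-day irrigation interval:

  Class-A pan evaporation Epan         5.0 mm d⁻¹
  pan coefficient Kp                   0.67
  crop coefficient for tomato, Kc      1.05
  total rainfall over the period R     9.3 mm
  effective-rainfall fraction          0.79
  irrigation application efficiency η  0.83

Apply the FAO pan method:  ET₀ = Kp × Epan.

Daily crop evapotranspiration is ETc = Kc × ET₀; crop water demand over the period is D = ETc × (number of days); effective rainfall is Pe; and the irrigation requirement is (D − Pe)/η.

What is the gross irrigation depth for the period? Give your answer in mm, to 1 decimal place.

33.5 mm

ET₀ = 0.67 × 5.0 = 3.3500 mm/d
ETc = Kc × ET₀ = 1.05 × 3.3500 = 3.5175 mm/d
Crop demand D = ETc × 10 d = 3.5175 × 10 = 35.175 mm
Pe = 0.79 × 9.3 = 7.347 mm
D − Pe = 35.175 − 7.347 = 27.828 mm
Gross irrigation = 27.828 / 0.83 = 33.528 mm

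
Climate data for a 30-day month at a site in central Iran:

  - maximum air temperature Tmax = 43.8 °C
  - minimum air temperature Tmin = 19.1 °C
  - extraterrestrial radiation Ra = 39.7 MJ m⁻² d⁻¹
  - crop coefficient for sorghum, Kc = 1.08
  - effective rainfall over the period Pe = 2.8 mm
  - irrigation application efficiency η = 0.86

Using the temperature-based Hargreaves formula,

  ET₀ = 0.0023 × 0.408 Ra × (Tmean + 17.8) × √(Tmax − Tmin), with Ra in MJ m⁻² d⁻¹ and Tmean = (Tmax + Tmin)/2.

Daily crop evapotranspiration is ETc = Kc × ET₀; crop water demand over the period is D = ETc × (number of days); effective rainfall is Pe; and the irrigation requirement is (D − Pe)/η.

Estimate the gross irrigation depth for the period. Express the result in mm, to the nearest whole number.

340 mm

Tmean = (43.8 + 19.1)/2 = 31.45 °C
0.408 Ra = 0.408 × 39.7 = 16.1976 mm/d equivalent
ET₀ = 0.0023 × 16.1976 × (31.45 + 17.8) × √24.7 = 0.0023 × 16.1976 × 49.25 × 4.9699 = 9.1187 mm/d
ETc = Kc × ET₀ = 1.08 × 9.1187 = 9.8482 mm/d
Crop demand D = ETc × 30 d = 9.8482 × 30 = 295.446 mm
D − Pe = 295.446 − 2.8 = 292.646 mm
Gross irrigation = 292.646 / 0.86 = 340.286 mm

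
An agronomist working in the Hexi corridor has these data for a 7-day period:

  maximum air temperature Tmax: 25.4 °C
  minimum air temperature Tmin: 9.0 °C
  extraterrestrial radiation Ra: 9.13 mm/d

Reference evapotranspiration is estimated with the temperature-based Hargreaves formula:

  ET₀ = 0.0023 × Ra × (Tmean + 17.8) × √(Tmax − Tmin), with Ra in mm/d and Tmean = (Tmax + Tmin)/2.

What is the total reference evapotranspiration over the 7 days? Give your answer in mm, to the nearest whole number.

Tmean = (25.4 + 9.0)/2 = 17.20 °C
ET₀ = 0.0023 × 9.13 × (17.20 + 17.8) × √16.4 = 0.0023 × 9.13 × 35.00 × 4.0497 = 2.9764 mm/d
Over 7 days: 2.9764 × 7 = 20.835 mm

21 mm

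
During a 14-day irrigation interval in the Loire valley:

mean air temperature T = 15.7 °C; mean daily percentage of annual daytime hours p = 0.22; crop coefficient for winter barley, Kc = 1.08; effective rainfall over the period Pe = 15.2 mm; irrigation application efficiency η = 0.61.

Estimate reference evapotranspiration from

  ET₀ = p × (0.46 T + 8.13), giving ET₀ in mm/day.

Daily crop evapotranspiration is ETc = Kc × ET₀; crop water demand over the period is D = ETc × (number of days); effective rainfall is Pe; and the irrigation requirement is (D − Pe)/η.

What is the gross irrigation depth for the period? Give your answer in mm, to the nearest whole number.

ET₀ = 0.22 × (0.46 × 15.7 + 8.13) = 0.22 × 15.352 = 3.3774 mm/d
ETc = Kc × ET₀ = 1.08 × 3.3774 = 3.6476 mm/d
Crop demand D = ETc × 14 d = 3.6476 × 14 = 51.066 mm
D − Pe = 51.066 − 15.2 = 35.866 mm
Gross irrigation = 35.866 / 0.61 = 58.797 mm

59 mm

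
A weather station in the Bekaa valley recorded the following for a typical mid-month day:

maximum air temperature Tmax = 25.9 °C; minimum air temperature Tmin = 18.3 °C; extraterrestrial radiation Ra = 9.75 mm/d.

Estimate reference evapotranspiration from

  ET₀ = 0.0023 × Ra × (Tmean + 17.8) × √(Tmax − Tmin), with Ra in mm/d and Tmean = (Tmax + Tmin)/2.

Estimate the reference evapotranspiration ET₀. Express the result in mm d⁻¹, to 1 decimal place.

Tmean = (25.9 + 18.3)/2 = 22.10 °C
ET₀ = 0.0023 × 9.75 × (22.10 + 17.8) × √7.6 = 0.0023 × 9.75 × 39.90 × 2.7568 = 2.4667 mm/d

2.5 mm d⁻¹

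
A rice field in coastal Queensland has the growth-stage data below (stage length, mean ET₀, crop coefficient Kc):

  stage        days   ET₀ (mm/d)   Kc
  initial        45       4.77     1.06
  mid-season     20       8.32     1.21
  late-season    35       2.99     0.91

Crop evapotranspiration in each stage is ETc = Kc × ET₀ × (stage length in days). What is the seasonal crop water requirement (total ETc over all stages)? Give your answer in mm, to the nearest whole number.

524 mm

initial: 1.06 × 4.77 × 45 = 227.53 mm
mid-season: 1.21 × 8.32 × 20 = 201.34 mm
late-season: 0.91 × 2.99 × 35 = 95.23 mm
Seasonal total = 524.10 mm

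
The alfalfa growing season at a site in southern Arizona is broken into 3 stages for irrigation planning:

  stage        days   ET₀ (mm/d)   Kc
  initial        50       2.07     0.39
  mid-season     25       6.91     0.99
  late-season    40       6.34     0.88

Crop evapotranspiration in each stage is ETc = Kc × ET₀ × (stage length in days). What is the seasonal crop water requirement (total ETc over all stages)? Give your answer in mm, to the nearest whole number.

435 mm

initial: 0.39 × 2.07 × 50 = 40.37 mm
mid-season: 0.99 × 6.91 × 25 = 171.02 mm
late-season: 0.88 × 6.34 × 40 = 223.17 mm
Seasonal total = 434.56 mm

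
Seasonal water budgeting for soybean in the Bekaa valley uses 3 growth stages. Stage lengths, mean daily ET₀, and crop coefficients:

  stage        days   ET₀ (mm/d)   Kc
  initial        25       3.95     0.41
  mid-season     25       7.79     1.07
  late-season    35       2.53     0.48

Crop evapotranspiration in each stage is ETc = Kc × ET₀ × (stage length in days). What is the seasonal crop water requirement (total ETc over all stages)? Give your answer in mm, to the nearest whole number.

291 mm

initial: 0.41 × 3.95 × 25 = 40.49 mm
mid-season: 1.07 × 7.79 × 25 = 208.38 mm
late-season: 0.48 × 2.53 × 35 = 42.50 mm
Seasonal total = 291.37 mm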